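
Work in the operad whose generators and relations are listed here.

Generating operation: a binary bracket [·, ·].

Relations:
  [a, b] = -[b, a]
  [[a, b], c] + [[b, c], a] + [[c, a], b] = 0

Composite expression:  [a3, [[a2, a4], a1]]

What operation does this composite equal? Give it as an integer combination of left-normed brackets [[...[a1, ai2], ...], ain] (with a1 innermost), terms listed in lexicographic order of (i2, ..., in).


[[[a1, a2], a4], a3] - [[[a1, a4], a2], a3]

Antisymmetry and Jacobi reduce to a1-anchored left-normed brackets.
Composite bracket: [a3, [[a2, a4], a1]]
Expanding via [a, b] = ab - ba: 8 signed words (2^3 = 8).
Coefficients come from the a1-initial words:
  from a1a2a4a3, sign +1: term +[[[a1, a2], a4], a3]
  from a1a4a2a3, sign -1: term -[[[a1, a4], a2], a3]


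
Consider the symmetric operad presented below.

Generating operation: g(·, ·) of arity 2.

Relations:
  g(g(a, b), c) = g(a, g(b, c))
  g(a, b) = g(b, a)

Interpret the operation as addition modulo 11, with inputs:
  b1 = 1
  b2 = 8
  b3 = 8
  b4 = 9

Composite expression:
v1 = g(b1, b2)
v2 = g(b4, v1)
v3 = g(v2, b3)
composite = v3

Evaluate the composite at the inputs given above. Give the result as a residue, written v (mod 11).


g(b1, b2) = 9
g(b4, g(b1, b2)) = 7
g(g(b4, g(b1, b2)), b3) = 4

4 (mod 11)


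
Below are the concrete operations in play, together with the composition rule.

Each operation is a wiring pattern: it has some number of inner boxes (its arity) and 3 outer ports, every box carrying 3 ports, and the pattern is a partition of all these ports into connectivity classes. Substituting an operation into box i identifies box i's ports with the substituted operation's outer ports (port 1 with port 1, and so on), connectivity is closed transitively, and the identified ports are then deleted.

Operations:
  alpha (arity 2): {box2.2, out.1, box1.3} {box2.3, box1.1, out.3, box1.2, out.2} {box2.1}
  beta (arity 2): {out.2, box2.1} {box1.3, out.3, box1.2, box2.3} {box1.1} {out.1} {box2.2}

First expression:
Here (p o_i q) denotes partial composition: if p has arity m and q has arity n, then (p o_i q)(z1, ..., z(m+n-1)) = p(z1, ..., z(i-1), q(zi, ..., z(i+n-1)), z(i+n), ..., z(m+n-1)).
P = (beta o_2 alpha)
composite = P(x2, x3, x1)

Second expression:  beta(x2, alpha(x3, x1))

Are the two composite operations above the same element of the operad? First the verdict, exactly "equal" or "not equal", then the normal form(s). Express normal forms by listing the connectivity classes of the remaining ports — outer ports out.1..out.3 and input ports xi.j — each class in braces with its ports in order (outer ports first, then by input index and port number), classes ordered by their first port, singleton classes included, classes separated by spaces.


equal; the common form is {out.1} {out.2, x1.2, x3.3} {out.3, x1.3, x2.2, x2.3, x3.1, x3.2} {x1.1} {x2.1}

The first composite normalizes to {out.1} {out.2, x1.2, x3.3} {out.3, x1.3, x2.2, x2.3, x3.1, x3.2} {x1.1} {x2.1}
The second composite normalizes to {out.1} {out.2, x1.2, x3.3} {out.3, x1.3, x2.2, x2.3, x3.1, x3.2} {x1.1} {x2.1}
Identical normal forms: equal.


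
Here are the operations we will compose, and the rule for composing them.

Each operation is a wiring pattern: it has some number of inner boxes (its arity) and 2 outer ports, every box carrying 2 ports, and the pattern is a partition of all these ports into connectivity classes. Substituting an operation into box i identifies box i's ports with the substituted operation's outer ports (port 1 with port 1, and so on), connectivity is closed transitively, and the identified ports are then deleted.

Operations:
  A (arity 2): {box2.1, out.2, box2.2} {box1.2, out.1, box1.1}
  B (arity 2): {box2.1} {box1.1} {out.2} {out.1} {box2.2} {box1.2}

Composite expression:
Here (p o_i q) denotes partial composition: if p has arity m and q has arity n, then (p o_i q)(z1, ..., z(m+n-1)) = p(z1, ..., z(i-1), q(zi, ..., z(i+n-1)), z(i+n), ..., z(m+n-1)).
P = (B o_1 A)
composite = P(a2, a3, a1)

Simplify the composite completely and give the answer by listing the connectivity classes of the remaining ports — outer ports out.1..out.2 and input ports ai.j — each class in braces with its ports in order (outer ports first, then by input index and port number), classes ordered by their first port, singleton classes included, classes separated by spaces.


{out.1} {out.2} {a1.1} {a1.2} {a2.1, a2.2} {a3.1, a3.2}

Substituting into B glues patterns; closure does the rest.
stage A: inputs (a2, a3), connectivity {out.1, a2.1, a2.2} {out.2, a3.1, a3.2}, out.j its boundary
stage B: inputs (a2, a3, a1), connectivity {out.1} {out.2} {a1.1} {a1.2} {a2.1, a2.2} {a3.1, a3.2}, out.j its boundary


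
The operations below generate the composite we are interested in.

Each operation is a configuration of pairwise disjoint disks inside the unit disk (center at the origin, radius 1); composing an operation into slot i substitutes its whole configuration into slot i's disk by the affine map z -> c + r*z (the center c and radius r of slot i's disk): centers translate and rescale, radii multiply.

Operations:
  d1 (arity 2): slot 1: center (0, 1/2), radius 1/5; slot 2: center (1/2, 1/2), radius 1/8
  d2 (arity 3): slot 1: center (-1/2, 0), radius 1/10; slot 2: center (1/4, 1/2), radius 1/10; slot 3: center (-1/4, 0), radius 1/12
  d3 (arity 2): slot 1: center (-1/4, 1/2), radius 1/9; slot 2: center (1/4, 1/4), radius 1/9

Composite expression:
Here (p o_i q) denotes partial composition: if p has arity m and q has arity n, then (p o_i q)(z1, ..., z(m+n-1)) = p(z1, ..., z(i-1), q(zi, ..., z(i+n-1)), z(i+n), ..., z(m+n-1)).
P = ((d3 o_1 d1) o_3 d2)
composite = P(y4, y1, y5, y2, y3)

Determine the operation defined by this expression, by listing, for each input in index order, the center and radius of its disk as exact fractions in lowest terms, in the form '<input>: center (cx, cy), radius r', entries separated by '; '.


y1: center (-7/36, 5/9), radius 1/72; y2: center (5/18, 11/36), radius 1/90; y3: center (2/9, 1/4), radius 1/108; y4: center (-1/4, 5/9), radius 1/45; y5: center (7/36, 1/4), radius 1/90


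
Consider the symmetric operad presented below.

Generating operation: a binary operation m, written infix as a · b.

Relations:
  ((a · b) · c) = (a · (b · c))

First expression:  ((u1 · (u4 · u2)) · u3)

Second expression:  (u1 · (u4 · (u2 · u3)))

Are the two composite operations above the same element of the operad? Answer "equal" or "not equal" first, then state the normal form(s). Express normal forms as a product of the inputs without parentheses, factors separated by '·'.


The first composite normalizes to u1 · u4 · u2 · u3
The second composite normalizes to u1 · u4 · u2 · u3
Both agree, so they are equal.

equal; both compose to u1 · u4 · u2 · u3


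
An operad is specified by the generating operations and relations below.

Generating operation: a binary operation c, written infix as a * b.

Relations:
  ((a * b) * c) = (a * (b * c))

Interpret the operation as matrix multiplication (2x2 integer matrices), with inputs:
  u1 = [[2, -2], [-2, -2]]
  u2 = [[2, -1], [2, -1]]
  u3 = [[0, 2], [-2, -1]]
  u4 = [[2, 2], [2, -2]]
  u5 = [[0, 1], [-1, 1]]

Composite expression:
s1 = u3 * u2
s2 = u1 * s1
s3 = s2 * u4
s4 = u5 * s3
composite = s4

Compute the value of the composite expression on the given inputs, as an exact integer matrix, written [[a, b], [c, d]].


[[4, 12], [-16, -48]]

(u3 * u2) = [[4, -2], [-6, 3]]
(u1 * (u3 * u2)) = [[20, -10], [4, -2]]
((u1 * (u3 * u2)) * u4) = [[20, 60], [4, 12]]
(u5 * ((u1 * (u3 * u2)) * u4)) = [[4, 12], [-16, -48]]


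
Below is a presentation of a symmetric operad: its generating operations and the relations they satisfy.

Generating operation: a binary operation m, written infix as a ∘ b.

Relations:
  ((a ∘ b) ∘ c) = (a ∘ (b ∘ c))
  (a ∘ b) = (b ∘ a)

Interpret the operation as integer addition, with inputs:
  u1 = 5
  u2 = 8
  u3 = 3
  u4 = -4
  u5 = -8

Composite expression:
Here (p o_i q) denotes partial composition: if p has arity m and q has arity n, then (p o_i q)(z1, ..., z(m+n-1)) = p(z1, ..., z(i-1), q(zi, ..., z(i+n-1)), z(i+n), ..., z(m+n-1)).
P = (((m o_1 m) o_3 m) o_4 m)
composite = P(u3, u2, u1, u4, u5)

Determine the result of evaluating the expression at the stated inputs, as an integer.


4

(u3 ∘ u2) = 11
(u4 ∘ u5) = -12
(u1 ∘ (u4 ∘ u5)) = -7
((u3 ∘ u2) ∘ (u1 ∘ (u4 ∘ u5))) = 4


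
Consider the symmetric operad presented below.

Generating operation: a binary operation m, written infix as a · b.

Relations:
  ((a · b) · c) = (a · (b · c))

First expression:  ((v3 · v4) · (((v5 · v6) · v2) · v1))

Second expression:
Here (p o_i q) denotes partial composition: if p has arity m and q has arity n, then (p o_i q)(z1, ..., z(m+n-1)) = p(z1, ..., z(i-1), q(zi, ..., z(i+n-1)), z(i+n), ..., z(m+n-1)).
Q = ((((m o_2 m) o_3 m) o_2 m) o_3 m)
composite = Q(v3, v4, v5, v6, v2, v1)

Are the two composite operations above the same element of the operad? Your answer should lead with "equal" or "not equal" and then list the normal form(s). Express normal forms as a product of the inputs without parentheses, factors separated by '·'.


equal; the common form is v3 · v4 · v5 · v6 · v2 · v1


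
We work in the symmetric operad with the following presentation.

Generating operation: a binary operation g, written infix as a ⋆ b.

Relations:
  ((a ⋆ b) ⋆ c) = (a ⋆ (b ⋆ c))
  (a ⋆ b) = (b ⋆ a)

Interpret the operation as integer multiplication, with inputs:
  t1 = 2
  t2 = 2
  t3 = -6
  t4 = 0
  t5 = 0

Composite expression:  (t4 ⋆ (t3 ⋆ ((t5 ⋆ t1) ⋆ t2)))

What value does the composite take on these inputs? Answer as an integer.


0


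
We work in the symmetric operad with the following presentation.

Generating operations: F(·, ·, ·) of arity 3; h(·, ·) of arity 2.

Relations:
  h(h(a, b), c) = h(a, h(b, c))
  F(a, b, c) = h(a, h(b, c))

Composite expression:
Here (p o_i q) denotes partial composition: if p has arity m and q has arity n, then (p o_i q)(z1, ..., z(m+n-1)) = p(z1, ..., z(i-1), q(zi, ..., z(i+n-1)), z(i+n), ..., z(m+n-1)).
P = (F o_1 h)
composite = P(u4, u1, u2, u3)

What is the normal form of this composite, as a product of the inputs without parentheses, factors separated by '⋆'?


The F-tree's shape is irrelevant; the u-reading-order decides.
h(u4, u1) unparenthesizes to u4 ⋆ u1
F(h(u4, u1), u2, u3) unparenthesizes to u4 ⋆ u1 ⋆ u2 ⋆ u3

u4 ⋆ u1 ⋆ u2 ⋆ u3


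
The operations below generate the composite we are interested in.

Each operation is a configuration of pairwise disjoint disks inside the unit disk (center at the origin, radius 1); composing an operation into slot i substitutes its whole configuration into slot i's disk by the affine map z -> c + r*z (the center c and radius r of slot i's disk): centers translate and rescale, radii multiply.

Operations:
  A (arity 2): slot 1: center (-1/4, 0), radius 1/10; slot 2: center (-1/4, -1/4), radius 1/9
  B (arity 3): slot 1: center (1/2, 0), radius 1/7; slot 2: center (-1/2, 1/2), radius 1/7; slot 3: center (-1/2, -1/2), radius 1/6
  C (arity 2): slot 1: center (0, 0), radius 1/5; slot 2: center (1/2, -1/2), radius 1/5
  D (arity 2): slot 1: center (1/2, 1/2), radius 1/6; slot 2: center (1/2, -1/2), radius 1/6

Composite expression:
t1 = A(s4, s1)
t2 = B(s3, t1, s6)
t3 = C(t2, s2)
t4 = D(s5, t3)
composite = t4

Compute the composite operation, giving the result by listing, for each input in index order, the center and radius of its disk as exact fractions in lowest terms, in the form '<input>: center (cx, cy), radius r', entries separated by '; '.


s1: center (27/56, -407/840), radius 1/1890; s2: center (7/12, -7/12), radius 1/30; s3: center (31/60, -1/2), radius 1/210; s4: center (27/56, -29/60), radius 1/2100; s5: center (1/2, 1/2), radius 1/6; s6: center (29/60, -31/60), radius 1/180

Only the slot chain above each s matters under D; compose those maps.
tracing s5 down its 1-map path: center (1/2, 1/2), radius 1/6
tracing s3 down its 3-map path: center (31/60, -1/2), radius 1/210
tracing s4 down its 4-map path: center (27/56, -29/60), radius 1/2100
tracing s1 down its 4-map path: center (27/56, -407/840), radius 1/1890
tracing s6 down its 3-map path: center (29/60, -31/60), radius 1/180
tracing s2 down its 2-map path: center (7/12, -7/12), radius 1/30


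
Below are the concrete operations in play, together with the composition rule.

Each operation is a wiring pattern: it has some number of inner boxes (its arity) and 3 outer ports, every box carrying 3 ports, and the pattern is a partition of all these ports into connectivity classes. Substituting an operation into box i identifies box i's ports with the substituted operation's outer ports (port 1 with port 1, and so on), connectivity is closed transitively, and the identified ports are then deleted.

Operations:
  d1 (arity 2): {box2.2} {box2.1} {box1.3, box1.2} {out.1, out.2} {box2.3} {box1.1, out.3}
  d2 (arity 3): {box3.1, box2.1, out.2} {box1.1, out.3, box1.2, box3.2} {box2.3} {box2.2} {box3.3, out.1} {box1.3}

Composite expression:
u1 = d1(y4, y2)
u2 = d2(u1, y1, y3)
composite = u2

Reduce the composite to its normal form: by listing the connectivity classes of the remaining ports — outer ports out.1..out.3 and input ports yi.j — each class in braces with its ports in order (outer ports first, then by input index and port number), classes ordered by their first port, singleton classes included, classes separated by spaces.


{out.1, y3.3} {out.2, y1.1, y3.1} {out.3, y3.2} {y1.2} {y1.3} {y2.1} {y2.2} {y2.3} {y4.1} {y4.2, y4.3}

Substituting into d2 glues patterns; closure does the rest.
after d1, the pattern on (y4, y2) reads {out.1, out.2} {out.3, y4.1} {y2.1} {y2.2} {y2.3} {y4.2, y4.3} (out.j = its outer ports)
after d2, the pattern on (y4, y2, y1, y3) reads {out.1, y3.3} {out.2, y1.1, y3.1} {out.3, y3.2} {y1.2} {y1.3} {y2.1} {y2.2} {y2.3} {y4.1} {y4.2, y4.3} (out.j = its outer ports)


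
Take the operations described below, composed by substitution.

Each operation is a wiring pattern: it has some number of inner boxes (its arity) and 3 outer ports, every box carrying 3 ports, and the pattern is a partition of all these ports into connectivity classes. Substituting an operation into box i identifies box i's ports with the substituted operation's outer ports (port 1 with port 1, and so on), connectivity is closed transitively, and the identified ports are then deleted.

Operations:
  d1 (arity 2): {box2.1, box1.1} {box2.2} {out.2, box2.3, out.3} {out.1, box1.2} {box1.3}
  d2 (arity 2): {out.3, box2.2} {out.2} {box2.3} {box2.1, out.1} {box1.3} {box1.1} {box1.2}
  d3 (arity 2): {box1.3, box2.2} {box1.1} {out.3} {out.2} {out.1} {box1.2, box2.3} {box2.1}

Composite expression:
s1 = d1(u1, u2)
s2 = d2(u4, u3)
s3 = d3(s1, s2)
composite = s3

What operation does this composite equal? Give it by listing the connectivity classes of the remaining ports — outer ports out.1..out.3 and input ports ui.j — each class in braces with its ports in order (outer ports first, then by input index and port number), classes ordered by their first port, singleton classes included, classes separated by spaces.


{out.1} {out.2} {out.3} {u1.1, u2.1} {u1.2} {u1.3} {u2.2} {u2.3, u3.2} {u3.1} {u3.3} {u4.1} {u4.2} {u4.3}


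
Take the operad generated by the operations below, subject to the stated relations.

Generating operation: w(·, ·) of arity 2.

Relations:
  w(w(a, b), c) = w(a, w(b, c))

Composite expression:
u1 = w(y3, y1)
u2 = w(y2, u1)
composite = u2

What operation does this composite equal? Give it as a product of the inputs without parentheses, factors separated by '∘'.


Every regrouping of w is equal, so read the y-inputs in written order.
w(y3, y1) flattens to y3 ∘ y1
w(y2, w(y3, y1)) flattens to y2 ∘ y3 ∘ y1

y2 ∘ y3 ∘ y1


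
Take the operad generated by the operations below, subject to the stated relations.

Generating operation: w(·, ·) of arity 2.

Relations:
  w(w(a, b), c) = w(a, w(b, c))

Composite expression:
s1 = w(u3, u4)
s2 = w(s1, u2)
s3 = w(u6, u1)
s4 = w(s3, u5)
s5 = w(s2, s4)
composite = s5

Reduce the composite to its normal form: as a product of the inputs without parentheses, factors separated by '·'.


u3 · u4 · u2 · u6 · u1 · u5

Every regrouping of w is equal, so read the u-inputs in written order.
w(u3, u4) spells out as u3 · u4
w(w(u3, u4), u2) spells out as u3 · u4 · u2
w(u6, u1) spells out as u6 · u1
w(w(u6, u1), u5) spells out as u6 · u1 · u5
w(w(w(u3, u4), u2), w(w(u6, u1), u5)) spells out as u3 · u4 · u2 · u6 · u1 · u5


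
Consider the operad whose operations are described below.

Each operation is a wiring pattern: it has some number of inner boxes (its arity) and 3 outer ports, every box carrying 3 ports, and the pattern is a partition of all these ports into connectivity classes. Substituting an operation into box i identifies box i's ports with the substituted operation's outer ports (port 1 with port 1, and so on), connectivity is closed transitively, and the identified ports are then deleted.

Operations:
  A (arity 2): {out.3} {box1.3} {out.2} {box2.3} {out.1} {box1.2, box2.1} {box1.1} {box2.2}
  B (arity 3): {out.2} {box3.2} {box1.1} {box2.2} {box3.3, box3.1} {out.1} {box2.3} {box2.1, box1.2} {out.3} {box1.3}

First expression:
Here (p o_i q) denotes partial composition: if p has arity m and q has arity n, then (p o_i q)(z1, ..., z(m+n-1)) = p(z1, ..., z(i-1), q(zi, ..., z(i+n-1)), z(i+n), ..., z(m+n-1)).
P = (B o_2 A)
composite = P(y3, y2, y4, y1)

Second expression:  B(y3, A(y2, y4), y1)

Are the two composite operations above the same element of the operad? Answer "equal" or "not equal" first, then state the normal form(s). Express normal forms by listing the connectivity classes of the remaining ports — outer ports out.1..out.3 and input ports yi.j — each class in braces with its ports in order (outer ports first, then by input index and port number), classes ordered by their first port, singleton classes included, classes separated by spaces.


equal; the common form is {out.1} {out.2} {out.3} {y1.1, y1.3} {y1.2} {y2.1} {y2.2, y4.1} {y2.3} {y3.1} {y3.2} {y3.3} {y4.2} {y4.3}

Normal form of the first expression: {out.1} {out.2} {out.3} {y1.1, y1.3} {y1.2} {y2.1} {y2.2, y4.1} {y2.3} {y3.1} {y3.2} {y3.3} {y4.2} {y4.3}
Normal form of the second expression: {out.1} {out.2} {out.3} {y1.1, y1.3} {y1.2} {y2.1} {y2.2, y4.1} {y2.3} {y3.1} {y3.2} {y3.3} {y4.2} {y4.3}
The normal forms match — equal.


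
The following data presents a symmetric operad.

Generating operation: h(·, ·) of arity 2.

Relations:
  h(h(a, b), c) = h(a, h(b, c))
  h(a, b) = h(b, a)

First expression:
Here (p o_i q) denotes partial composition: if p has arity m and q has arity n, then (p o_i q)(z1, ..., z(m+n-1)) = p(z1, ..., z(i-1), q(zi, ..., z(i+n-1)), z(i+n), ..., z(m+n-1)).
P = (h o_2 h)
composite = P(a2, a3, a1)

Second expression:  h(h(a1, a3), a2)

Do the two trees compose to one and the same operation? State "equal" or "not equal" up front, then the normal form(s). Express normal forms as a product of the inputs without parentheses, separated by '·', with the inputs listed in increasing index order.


equal — both sides give a1 · a2 · a3

Reducing the first expression gives a1 · a2 · a3
Reducing the second expression gives a1 · a2 · a3
The forms coincide; equal.


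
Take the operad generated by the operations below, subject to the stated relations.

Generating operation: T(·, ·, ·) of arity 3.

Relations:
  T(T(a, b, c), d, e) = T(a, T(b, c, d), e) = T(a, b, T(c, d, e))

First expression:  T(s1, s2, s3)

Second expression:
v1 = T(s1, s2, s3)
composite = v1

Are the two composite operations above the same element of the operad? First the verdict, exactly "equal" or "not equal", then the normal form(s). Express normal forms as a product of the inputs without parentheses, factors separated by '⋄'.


Reducing the first expression gives s1 ⋄ s2 ⋄ s3
Reducing the second expression gives s1 ⋄ s2 ⋄ s3
Identical normal forms: equal.

equal: each reduces to s1 ⋄ s2 ⋄ s3


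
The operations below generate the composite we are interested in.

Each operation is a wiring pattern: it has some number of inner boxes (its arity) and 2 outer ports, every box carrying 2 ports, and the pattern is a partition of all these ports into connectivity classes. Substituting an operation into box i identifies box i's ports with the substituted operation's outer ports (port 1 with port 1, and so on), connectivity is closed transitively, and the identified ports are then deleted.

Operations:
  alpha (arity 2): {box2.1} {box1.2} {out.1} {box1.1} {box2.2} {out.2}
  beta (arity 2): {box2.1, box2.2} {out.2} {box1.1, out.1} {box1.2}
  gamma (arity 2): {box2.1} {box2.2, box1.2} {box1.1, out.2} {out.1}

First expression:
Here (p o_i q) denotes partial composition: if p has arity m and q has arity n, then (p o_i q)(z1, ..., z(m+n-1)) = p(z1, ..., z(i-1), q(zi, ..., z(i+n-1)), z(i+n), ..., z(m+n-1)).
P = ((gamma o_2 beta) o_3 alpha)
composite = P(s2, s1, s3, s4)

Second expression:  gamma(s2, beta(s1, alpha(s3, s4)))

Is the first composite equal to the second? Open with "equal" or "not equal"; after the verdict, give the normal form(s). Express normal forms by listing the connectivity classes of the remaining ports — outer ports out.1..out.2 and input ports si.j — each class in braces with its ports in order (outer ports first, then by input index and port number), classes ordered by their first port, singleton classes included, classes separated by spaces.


equal — both sides give {out.1} {out.2, s2.1} {s1.1} {s1.2} {s2.2} {s3.1} {s3.2} {s4.1} {s4.2}

The first expression reduces to {out.1} {out.2, s2.1} {s1.1} {s1.2} {s2.2} {s3.1} {s3.2} {s4.1} {s4.2}
The second expression reduces to {out.1} {out.2, s2.1} {s1.1} {s1.2} {s2.2} {s3.1} {s3.2} {s4.1} {s4.2}
Same normal form: equal.


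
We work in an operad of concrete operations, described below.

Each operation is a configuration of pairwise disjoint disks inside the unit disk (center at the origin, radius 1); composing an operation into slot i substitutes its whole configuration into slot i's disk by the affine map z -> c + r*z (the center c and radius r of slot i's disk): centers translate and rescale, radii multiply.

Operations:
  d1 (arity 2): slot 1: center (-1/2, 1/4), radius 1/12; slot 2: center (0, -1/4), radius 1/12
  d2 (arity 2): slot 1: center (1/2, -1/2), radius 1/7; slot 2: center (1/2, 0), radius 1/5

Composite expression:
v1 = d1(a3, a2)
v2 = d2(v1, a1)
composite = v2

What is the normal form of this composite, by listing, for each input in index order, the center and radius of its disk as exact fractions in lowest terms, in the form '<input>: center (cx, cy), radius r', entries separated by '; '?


Only the slot chain above each a matters under d2; compose those maps.
input a3: applying the 2 nested substitutions gives center (3/7, -13/28), radius 1/84
input a2: applying the 2 nested substitutions gives center (1/2, -15/28), radius 1/84
input a1: applying the 1 nested substitution gives center (1/2, 0), radius 1/5

a1: center (1/2, 0), radius 1/5; a2: center (1/2, -15/28), radius 1/84; a3: center (3/7, -13/28), radius 1/84


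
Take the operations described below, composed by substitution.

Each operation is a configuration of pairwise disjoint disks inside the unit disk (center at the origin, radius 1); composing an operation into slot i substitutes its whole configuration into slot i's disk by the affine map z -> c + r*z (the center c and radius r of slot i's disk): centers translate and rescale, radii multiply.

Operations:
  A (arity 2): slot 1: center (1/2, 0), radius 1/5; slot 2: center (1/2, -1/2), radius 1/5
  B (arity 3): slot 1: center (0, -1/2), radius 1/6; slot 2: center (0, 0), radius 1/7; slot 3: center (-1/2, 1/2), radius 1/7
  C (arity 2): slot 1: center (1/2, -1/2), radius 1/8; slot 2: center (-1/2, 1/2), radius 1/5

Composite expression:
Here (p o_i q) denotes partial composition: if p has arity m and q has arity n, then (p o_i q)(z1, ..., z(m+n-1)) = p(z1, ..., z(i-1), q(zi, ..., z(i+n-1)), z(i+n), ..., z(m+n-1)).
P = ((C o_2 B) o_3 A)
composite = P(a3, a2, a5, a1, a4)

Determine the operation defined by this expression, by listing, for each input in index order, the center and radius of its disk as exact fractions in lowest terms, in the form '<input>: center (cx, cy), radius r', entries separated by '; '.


a1: center (-17/35, 17/35), radius 1/175; a2: center (-1/2, 2/5), radius 1/30; a3: center (1/2, -1/2), radius 1/8; a4: center (-3/5, 3/5), radius 1/35; a5: center (-17/35, 1/2), radius 1/175

Follow each a-input down from C: c' goes to c + r*c', radius to r*r'.
for a3, the 1-step affine chain lands on center (1/2, -1/2), radius 1/8
for a2, the 2-step affine chain lands on center (-1/2, 2/5), radius 1/30
for a5, the 3-step affine chain lands on center (-17/35, 1/2), radius 1/175
for a1, the 3-step affine chain lands on center (-17/35, 17/35), radius 1/175
for a4, the 2-step affine chain lands on center (-3/5, 3/5), radius 1/35


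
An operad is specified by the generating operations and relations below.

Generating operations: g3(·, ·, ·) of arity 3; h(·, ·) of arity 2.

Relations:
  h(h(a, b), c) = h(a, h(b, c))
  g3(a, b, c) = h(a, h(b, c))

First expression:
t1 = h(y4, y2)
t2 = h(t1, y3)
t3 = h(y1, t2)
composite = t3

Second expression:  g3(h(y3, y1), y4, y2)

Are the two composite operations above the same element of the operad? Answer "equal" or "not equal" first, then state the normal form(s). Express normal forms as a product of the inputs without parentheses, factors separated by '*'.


not equal — first y1 * y4 * y2 * y3, second y3 * y1 * y4 * y2

The first expression, normalized: y1 * y4 * y2 * y3
The second expression, normalized: y3 * y1 * y4 * y2
The normal forms differ: not equal.


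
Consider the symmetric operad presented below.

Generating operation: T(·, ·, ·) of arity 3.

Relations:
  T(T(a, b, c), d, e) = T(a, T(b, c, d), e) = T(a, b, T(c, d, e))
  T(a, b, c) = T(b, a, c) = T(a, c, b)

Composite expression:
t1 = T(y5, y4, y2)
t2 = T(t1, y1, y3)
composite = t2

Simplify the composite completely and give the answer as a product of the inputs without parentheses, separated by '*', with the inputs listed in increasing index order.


y1 * y2 * y3 * y4 * y5


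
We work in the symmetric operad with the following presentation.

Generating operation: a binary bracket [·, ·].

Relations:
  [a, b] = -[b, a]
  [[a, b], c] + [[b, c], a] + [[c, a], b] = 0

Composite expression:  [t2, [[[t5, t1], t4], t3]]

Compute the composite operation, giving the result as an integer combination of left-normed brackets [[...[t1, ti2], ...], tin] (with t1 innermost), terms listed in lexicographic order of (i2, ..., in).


[[[[t1, t5], t4], t3], t2]

Skip Jacobi rewriting: expand, keep t1-initial words, read off terms.
Composite bracket: [t2, [[[t5, t1], t4], t3]]
The bracket unfolds into 16 signed words via [a, b] = ab - ba (2^4 = 16).
Coefficients come from the t1-initial words:
  the word t1t5t4t3t2 carries sign +1 and contributes +[[[[t1, t5], t4], t3], t2]


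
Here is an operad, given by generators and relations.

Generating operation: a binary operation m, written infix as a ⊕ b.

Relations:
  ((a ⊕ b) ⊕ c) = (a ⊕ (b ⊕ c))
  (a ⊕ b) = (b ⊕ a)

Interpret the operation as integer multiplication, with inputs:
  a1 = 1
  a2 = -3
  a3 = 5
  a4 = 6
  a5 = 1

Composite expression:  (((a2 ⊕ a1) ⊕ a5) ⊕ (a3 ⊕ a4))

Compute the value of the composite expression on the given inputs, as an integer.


-90

(a2 ⊕ a1) = -3
((a2 ⊕ a1) ⊕ a5) = -3
(a3 ⊕ a4) = 30
(((a2 ⊕ a1) ⊕ a5) ⊕ (a3 ⊕ a4)) = -90


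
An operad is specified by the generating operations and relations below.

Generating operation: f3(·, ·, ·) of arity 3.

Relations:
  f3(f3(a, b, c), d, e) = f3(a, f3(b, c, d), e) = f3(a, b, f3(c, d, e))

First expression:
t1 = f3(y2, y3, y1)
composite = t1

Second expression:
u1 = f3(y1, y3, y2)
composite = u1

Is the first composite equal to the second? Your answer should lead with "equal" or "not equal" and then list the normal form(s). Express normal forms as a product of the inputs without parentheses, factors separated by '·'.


not equal — first y2 · y3 · y1, second y1 · y3 · y2

Normal form of the first expression: y2 · y3 · y1
Normal form of the second expression: y1 · y3 · y2
The forms do not match — not equal.


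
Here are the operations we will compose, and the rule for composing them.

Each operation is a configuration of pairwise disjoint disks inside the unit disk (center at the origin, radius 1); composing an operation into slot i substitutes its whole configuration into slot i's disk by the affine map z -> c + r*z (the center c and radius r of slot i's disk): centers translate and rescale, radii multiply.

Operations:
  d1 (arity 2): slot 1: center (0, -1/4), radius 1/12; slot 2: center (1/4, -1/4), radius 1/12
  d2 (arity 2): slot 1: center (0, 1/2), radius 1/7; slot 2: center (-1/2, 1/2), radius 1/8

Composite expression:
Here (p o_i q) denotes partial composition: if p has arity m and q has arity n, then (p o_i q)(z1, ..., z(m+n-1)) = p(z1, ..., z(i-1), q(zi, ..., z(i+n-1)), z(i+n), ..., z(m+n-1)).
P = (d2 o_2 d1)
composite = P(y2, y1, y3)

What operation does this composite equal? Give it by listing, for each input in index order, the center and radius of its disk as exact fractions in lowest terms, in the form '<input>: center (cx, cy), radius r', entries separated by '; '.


y1: center (-1/2, 15/32), radius 1/96; y2: center (0, 1/2), radius 1/7; y3: center (-15/32, 15/32), radius 1/96

Follow each y-input down from d2: c' goes to c + r*c', radius to r*r'.
input y2: composing its 1 substitution step yields center (0, 1/2), radius 1/7
input y1: composing its 2 substitution steps yields center (-1/2, 15/32), radius 1/96
input y3: composing its 2 substitution steps yields center (-15/32, 15/32), radius 1/96


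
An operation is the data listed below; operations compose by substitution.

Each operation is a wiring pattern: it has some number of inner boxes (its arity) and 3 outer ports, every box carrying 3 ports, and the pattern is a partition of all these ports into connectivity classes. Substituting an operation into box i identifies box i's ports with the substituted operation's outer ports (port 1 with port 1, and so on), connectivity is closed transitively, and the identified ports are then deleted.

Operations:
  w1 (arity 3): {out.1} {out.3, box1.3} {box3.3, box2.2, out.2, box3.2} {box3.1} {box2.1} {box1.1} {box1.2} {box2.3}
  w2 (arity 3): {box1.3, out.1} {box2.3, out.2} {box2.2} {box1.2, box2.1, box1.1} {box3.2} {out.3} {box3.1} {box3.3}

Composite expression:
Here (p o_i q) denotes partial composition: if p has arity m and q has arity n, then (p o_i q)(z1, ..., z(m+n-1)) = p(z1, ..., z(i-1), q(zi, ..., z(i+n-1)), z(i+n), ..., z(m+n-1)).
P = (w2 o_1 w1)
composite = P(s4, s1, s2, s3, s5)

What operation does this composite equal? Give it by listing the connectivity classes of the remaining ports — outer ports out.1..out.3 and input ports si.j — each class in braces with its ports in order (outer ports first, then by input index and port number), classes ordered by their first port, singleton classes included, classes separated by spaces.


{out.1, s4.3} {out.2, s3.3} {out.3} {s1.1} {s1.2, s2.2, s2.3, s3.1} {s1.3} {s2.1} {s3.2} {s4.1} {s4.2} {s5.1} {s5.2} {s5.3}

Treat the ports identified at w2 as solder joints: merge, then drop.
through w1, on inputs (s4, s1, s2): {out.1} {out.2, s1.2, s2.2, s2.3} {out.3, s4.3} {s1.1} {s1.3} {s2.1} {s4.1} {s4.2} (out.j = stage outer ports)
through w2, on inputs (s4, s1, s2, s3, s5): {out.1, s4.3} {out.2, s3.3} {out.3} {s1.1} {s1.2, s2.2, s2.3, s3.1} {s1.3} {s2.1} {s3.2} {s4.1} {s4.2} {s5.1} {s5.2} {s5.3} (out.j = stage outer ports)


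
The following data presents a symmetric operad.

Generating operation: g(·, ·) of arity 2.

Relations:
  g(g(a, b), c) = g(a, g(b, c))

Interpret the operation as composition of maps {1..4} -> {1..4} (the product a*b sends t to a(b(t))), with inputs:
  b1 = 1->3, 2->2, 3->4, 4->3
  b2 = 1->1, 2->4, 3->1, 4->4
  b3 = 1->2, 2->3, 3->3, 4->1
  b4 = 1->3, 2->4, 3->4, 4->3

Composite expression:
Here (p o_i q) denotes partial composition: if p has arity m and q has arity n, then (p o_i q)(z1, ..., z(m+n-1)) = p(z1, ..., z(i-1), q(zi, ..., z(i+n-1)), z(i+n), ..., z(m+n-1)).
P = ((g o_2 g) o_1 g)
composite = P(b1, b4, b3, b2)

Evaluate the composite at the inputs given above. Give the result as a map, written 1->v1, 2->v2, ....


g(b1, b4) = 1->4, 2->3, 3->3, 4->4
g(b3, b2) = 1->2, 2->1, 3->2, 4->1
g(g(b1, b4), g(b3, b2)) = 1->3, 2->4, 3->3, 4->4

1->3, 2->4, 3->3, 4->4


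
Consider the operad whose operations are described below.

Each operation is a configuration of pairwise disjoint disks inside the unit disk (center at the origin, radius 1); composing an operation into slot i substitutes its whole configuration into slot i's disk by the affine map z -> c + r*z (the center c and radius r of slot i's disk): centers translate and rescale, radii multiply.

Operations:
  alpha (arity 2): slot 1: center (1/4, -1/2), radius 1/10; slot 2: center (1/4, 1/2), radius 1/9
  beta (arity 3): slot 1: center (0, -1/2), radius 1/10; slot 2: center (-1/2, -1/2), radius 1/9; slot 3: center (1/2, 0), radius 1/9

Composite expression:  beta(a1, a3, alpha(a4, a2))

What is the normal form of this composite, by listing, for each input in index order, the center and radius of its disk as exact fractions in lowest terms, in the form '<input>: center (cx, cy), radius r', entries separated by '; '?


a1: center (0, -1/2), radius 1/10; a2: center (19/36, 1/18), radius 1/81; a3: center (-1/2, -1/2), radius 1/9; a4: center (19/36, -1/18), radius 1/90

Follow each a-input down from beta: c' goes to c + r*c', radius to r*r'.
input a1: applying the 1 nested substitution gives center (0, -1/2), radius 1/10
input a3: applying the 1 nested substitution gives center (-1/2, -1/2), radius 1/9
input a4: applying the 2 nested substitutions gives center (19/36, -1/18), radius 1/90
input a2: applying the 2 nested substitutions gives center (19/36, 1/18), radius 1/81


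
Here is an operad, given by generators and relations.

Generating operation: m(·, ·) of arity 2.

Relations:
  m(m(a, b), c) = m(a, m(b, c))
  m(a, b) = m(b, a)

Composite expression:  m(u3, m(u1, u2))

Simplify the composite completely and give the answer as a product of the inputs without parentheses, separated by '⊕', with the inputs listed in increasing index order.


Shape and order are irrelevant to m; the u-input set decides.
m(u1, u2) reduces to u1 ⊕ u2
m(u3, m(u1, u2)) reduces to u3 ⊕ u1 ⊕ u2
sorting the factors by input index: u1 ⊕ u2 ⊕ u3

u1 ⊕ u2 ⊕ u3


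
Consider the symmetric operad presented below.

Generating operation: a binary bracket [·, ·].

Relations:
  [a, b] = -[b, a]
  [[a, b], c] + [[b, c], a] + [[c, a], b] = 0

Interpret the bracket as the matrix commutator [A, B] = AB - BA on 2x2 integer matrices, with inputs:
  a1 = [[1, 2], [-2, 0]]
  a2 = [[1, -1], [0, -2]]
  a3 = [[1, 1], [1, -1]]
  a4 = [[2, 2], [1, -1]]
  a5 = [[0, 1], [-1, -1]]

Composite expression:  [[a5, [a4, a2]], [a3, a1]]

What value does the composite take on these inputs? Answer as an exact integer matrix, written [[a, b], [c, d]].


[a4, a2] = [[1, -9], [3, -1]]
[a5, [a4, a2]] = [[-6, -11], [-5, 6]]
[a3, a1] = [[-4, 3], [5, 4]]
[[a5, [a4, a2]], [a3, a1]] = [[-40, -124], [100, 40]]

[[-40, -124], [100, 40]]


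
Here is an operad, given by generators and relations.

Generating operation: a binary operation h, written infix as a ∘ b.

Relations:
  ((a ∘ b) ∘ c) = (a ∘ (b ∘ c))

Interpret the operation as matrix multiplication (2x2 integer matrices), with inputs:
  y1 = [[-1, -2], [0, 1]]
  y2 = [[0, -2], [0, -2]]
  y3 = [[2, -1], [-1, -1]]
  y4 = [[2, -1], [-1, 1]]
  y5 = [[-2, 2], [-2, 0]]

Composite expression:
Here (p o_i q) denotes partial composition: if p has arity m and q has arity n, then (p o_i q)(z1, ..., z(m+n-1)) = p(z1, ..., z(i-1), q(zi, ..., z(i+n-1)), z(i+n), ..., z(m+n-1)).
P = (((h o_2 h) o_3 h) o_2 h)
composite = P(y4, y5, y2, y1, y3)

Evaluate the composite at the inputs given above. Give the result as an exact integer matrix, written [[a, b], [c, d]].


(y5 ∘ y2) = [[0, 0], [0, 4]]
(y1 ∘ y3) = [[0, 3], [-1, -1]]
((y5 ∘ y2) ∘ (y1 ∘ y3)) = [[0, 0], [-4, -4]]
(y4 ∘ ((y5 ∘ y2) ∘ (y1 ∘ y3))) = [[4, 4], [-4, -4]]

[[4, 4], [-4, -4]]


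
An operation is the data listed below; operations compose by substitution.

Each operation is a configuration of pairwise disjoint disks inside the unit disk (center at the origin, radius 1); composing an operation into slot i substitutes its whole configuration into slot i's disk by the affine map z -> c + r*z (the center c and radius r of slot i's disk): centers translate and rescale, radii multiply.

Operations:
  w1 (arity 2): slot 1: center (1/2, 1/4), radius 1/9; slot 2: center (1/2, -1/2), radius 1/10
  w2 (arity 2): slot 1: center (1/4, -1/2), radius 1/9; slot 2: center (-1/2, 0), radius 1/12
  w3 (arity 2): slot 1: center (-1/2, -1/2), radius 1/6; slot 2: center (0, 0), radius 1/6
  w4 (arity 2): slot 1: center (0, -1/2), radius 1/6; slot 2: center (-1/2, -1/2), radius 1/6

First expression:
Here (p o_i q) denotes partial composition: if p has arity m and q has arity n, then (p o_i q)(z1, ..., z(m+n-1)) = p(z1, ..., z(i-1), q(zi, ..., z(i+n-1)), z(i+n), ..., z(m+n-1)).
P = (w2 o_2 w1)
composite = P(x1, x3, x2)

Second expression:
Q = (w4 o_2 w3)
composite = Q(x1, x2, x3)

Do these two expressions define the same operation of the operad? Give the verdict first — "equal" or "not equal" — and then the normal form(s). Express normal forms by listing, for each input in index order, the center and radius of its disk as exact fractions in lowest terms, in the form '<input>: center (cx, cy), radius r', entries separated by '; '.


not equal: they reduce to x1: center (1/4, -1/2), radius 1/9; x2: center (-11/24, -1/24), radius 1/120; x3: center (-11/24, 1/48), radius 1/108 and x1: center (0, -1/2), radius 1/6; x2: center (-7/12, -7/12), radius 1/36; x3: center (-1/2, -1/2), radius 1/36

The first expression, normalized: x1: center (1/4, -1/2), radius 1/9; x2: center (-11/24, -1/24), radius 1/120; x3: center (-11/24, 1/48), radius 1/108
The second expression, normalized: x1: center (0, -1/2), radius 1/6; x2: center (-7/12, -7/12), radius 1/36; x3: center (-1/2, -1/2), radius 1/36
No match — not equal.


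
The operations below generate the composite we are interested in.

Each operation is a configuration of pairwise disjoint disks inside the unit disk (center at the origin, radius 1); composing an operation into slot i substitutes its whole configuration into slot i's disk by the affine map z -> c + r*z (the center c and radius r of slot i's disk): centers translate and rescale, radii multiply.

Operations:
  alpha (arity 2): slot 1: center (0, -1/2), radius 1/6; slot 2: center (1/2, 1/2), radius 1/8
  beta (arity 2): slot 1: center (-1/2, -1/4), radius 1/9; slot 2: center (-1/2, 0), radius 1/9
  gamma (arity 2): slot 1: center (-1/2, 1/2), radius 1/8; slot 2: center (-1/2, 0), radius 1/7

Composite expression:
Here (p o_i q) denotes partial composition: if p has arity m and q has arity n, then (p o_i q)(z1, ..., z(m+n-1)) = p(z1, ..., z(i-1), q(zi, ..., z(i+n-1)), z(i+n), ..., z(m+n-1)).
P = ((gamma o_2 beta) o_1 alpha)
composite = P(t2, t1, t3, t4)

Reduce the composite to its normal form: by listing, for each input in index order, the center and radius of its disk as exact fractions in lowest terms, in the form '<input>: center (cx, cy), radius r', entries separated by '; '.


t1: center (-7/16, 9/16), radius 1/64; t2: center (-1/2, 7/16), radius 1/48; t3: center (-4/7, -1/28), radius 1/63; t4: center (-4/7, 0), radius 1/63


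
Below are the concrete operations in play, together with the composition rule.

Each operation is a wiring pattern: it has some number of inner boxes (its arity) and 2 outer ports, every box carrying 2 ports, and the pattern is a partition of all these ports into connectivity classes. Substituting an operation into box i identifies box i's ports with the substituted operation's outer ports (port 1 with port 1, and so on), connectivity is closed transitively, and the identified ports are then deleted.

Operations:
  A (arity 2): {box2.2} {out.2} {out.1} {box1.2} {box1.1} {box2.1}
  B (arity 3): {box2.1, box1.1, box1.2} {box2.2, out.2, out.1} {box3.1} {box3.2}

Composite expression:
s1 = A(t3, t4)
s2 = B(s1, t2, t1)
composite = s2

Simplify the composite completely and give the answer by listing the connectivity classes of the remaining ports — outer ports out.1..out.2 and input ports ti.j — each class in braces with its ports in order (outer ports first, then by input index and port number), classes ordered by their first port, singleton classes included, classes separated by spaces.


{out.1, out.2, t2.2} {t1.1} {t1.2} {t2.1} {t3.1} {t3.2} {t4.1} {t4.2}

Two ports join when wires chain via B-identified ports.
composing A on (t3, t4), with out.j its own outer ports: {out.1} {out.2} {t3.1} {t3.2} {t4.1} {t4.2}
composing B on (t3, t4, t2, t1), with out.j its own outer ports: {out.1, out.2, t2.2} {t1.1} {t1.2} {t2.1} {t3.1} {t3.2} {t4.1} {t4.2}
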